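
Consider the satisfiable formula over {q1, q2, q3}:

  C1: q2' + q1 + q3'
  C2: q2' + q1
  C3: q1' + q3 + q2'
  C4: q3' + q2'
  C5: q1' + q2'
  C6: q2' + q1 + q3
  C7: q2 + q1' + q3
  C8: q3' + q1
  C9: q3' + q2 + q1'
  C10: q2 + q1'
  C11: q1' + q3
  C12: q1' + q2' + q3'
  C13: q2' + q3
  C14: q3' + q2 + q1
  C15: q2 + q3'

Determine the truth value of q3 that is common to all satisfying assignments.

False

Suppose q3 = 1.
(q2') alone gives q2 = 0.
Now (q2) is unsatisfied and unit — conflict.
So every satisfying assignment has q3 = False.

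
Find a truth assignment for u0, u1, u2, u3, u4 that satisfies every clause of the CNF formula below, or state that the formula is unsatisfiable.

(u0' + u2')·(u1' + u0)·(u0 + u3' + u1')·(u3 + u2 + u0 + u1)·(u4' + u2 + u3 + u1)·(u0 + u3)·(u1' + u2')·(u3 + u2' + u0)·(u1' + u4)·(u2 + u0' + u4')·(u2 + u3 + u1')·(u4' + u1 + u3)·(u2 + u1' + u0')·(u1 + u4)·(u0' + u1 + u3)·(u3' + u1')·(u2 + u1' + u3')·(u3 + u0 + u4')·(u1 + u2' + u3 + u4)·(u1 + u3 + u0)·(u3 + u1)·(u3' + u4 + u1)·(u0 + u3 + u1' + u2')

u0=0; u1=0; u2=0; u3=1; u4=1

Branch on u0: set u0 = 0.
The clause (u1') is unit, so u1 = 0.
The clause (u3) is unit, so u3 = 1.
The clause (u4) is unit, so u4 = 1.
All clauses hold; u2 can take either value.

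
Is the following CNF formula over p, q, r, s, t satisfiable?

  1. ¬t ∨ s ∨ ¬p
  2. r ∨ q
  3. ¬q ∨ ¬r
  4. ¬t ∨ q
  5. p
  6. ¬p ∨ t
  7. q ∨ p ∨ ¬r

Satisfiable

The clause (p) is unit, so p = True.
The clause (t) is unit, so t = True.
The clause (s) is unit, so s = True.
The clause (q) is unit, so q = True.
The clause (¬r) is unit, so r = False.
All clauses are satisfied.
A satisfying assignment: p: True; q: True; r: False; s: True; t: True.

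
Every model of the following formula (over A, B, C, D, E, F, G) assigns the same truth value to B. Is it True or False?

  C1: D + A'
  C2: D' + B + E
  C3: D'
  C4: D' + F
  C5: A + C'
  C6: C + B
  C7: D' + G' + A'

True

Suppose B = 0.
The clause (D') is unit, so D = 0.
The clause (A') is unit, so A = 0.
The clause (C') is unit, so C = 0.
Now (C) is unsatisfied and unit — conflict.
So every satisfying assignment has B = True.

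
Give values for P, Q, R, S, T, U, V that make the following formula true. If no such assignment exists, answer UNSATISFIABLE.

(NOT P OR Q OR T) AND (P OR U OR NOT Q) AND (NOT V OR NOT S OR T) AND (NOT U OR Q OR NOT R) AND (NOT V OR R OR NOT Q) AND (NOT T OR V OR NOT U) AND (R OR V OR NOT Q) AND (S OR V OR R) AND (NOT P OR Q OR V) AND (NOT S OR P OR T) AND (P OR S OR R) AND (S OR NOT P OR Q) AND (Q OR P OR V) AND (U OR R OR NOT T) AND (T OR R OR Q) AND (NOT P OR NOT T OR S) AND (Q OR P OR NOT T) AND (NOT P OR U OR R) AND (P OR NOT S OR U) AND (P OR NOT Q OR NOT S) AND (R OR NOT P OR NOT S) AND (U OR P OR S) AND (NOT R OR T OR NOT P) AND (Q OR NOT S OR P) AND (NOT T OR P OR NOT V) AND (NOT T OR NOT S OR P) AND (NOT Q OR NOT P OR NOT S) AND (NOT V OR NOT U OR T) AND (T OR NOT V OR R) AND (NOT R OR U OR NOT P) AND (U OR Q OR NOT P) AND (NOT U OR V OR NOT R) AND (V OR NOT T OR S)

Try P = false.
Try U = true.
Try Q = true.
The clause (NOT S) is unit, so S = false.
The clause (R) is unit, so R = true.
The clause (V) is unit, so V = true.
The clause (NOT T) is unit, so T = false.
But (T) is also a unit clause — contradiction.
So Q must be the other value — set Q = false.
The clause (NOT R) is unit, so R = false.
The clause (S) is unit, so S = true.
But (NOT S) is also a unit clause — contradiction.
Both values of Q lead to a conflict.
So U must be the other value — set U = false.
The clause (NOT Q) is unit, so Q = false.
The clause (V) is unit, so V = true.
The clause (NOT T) is unit, so T = false.
The clause (NOT S) is unit, so S = false.
But (S) is also a unit clause — contradiction.
Both values of U lead to a conflict.
So P must be the other value — set P = true.
Try Q = true.
The clause (NOT S) is unit, so S = false.
The clause (NOT T) is unit, so T = false.
The clause (NOT R) is unit, so R = false.
The clause (NOT V) is unit, so V = false.
But (V) is also a unit clause — contradiction.
So Q must be the other value — set Q = false.
The clause (T) is unit, so T = true.
The clause (V) is unit, so V = true.
The clause (S) is unit, so S = true.
The clause (R) is unit, so R = true.
The clause (NOT U) is unit, so U = false.
But (U) is also a unit clause — contradiction.
Both values of Q lead to a conflict.
Both values of P lead to a conflict.

UNSATISFIABLE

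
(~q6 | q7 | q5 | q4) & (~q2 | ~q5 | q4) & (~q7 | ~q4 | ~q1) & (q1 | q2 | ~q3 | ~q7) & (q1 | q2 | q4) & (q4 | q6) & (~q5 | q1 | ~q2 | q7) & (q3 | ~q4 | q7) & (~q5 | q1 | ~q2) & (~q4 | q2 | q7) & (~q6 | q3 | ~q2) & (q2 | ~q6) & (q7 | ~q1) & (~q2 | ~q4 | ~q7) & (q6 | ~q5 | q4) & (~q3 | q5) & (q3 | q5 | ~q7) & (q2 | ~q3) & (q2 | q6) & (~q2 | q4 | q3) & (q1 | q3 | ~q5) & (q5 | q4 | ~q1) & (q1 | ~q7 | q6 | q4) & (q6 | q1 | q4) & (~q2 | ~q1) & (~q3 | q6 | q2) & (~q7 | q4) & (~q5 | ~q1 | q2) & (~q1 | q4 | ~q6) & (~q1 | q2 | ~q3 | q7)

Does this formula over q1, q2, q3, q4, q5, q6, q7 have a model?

Suppose q4 = 1.
Suppose q7 = 0.
(q3) alone gives q3 = 1.
(q2) alone gives q2 = 1.
(~q1) alone gives q1 = 0.
(~q5) alone gives q5 = 0.
Now (q5) is unsatisfied and unit — conflict.
So q7 must be the other value — set q7 = 1.
(~q1) alone gives q1 = 0.
(~q2) alone gives q2 = 0.
(~q3) alone gives q3 = 0.
(~q6) alone gives q6 = 0.
Now (q6) is unsatisfied and unit — conflict.
Neither q7 = 1 nor q7 = 0 works.
So q4 must be the other value — set q4 = 0.
(q6) alone gives q6 = 1.
(q2) alone gives q2 = 1.
(~q5) alone gives q5 = 0.
(q7) alone gives q7 = 1.
Now (~q7) is unsatisfied and unit — conflict.
Neither q4 = 1 nor q4 = 0 works.
No assignment satisfies every clause.

No, unsatisfiable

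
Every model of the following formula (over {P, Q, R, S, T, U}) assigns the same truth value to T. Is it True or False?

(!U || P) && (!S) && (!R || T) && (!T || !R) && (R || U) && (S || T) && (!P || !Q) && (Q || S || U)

True

Suppose T = false.
Unit clause (!S) forces S = false.
Now (S) is unsatisfied and unit — conflict.
So every satisfying assignment has T = True.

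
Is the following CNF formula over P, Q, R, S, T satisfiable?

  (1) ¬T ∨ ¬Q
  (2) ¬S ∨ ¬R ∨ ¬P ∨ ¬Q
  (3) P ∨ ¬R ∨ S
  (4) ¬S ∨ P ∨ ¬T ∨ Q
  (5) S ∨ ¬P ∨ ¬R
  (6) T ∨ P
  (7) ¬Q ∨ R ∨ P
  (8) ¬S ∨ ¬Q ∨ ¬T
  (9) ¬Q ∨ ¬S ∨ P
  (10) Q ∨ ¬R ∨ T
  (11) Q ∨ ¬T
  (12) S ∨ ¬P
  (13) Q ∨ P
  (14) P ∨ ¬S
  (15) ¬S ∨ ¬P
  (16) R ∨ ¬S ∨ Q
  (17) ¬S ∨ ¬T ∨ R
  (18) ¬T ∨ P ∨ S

No, unsatisfiable

Try T = False.
From the singleton clause (P), P = True.
From the singleton clause (S), S = True.
That conflicts with the unit clause (¬S).
So T must be the other value — set T = True.
From the singleton clause (¬Q), Q = False.
That conflicts with the unit clause (Q).
Neither T = True nor T = False works.
No assignment satisfies every clause.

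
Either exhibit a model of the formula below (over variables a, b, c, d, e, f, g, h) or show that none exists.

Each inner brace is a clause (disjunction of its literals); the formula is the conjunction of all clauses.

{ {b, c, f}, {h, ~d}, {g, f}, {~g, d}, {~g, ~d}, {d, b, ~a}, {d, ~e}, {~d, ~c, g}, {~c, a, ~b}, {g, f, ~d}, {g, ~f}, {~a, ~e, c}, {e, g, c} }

UNSATISFIABLE

Suppose h = 1.
Suppose g = 1.
(d) alone gives d = 1.
That conflicts with the unit clause (~d).
Undo g and try g = 0.
(f) alone gives f = 1.
That conflicts with the unit clause (~f).
Neither g = 1 nor g = 0 works.
Undo h and try h = 0.
(~d) alone gives d = 0.
(~g) alone gives g = 0.
(f) alone gives f = 1.
That conflicts with the unit clause (~f).
Neither h = 1 nor h = 0 works.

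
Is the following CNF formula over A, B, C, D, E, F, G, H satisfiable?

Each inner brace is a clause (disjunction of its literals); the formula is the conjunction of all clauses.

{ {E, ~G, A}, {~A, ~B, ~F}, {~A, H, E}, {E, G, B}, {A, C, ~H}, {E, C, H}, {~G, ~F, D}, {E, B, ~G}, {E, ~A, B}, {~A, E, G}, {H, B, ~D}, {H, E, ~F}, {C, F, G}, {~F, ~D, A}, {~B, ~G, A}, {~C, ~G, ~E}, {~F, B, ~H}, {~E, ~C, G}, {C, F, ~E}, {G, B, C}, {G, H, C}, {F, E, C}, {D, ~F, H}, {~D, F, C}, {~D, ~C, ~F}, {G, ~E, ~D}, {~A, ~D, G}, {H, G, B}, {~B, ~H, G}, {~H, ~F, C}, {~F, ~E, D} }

Yes, satisfiable

Case E = 0:
Case G = 0:
The clause (B) is unit, so B = 1.
The clause (~A) is unit, so A = 0.
The clause (~H) is unit, so H = 0.
The clause (C) is unit, so C = 1.
The clause (~F) is unit, so F = 0.
No clause remains; D is free.
A satisfying assignment: A ↦ 0, B ↦ 1, C ↦ 1, D ↦ 0, E ↦ 0, F ↦ 0, G ↦ 0, H ↦ 0.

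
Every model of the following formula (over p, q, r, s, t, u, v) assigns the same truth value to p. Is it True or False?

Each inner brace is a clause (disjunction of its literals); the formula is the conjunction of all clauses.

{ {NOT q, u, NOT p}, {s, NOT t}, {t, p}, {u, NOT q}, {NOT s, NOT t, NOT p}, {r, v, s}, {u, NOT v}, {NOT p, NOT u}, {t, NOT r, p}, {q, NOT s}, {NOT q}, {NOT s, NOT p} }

True

Suppose p = false.
The clause (t) is unit, so t = true.
The clause (s) is unit, so s = true.
The clause (q) is unit, so q = true.
Now (NOT q) is unsatisfied and unit — conflict.
So every satisfying assignment has p = True.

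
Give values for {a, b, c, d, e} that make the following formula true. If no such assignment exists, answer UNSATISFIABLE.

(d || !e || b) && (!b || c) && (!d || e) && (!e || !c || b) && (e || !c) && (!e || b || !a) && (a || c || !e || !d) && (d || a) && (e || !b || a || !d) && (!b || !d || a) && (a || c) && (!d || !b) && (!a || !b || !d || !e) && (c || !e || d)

a ↦ true, b ↦ false, c ↦ false, d ↦ false, e ↦ false

Try b = false.
Try d = false.
The clause (!e) is unit, so e = false.
The clause (!c) is unit, so c = false.
The clause (a) is unit, so a = true.
This assignment satisfies each clause.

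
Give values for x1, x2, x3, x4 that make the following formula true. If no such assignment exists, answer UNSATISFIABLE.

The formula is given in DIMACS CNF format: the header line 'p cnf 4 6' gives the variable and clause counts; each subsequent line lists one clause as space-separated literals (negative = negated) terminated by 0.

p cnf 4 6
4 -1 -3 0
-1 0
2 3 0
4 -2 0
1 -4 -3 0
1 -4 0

Unit clause (¬x1) forces x1 = False.
Unit clause (¬x4) forces x4 = False.
Unit clause (¬x2) forces x2 = False.
Unit clause (x3) forces x3 = True.
This assignment satisfies each clause.

x1: False; x2: False; x3: True; x4: False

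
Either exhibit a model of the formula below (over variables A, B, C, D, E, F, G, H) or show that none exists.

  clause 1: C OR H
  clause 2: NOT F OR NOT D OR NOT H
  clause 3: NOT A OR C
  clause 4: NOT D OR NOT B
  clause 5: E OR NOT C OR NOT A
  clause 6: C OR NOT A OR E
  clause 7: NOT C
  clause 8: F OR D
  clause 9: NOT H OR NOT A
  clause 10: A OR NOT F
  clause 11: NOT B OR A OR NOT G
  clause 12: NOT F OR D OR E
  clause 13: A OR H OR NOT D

From the singleton clause (NOT C), C = false.
From the singleton clause (H), H = true.
From the singleton clause (NOT A), A = false.
From the singleton clause (NOT F), F = false.
From the singleton clause (D), D = true.
From the singleton clause (NOT B), B = false.
No clause remains; E, G are free.

A: false, B: false, C: false, D: true, E: true, F: false, G: false, H: true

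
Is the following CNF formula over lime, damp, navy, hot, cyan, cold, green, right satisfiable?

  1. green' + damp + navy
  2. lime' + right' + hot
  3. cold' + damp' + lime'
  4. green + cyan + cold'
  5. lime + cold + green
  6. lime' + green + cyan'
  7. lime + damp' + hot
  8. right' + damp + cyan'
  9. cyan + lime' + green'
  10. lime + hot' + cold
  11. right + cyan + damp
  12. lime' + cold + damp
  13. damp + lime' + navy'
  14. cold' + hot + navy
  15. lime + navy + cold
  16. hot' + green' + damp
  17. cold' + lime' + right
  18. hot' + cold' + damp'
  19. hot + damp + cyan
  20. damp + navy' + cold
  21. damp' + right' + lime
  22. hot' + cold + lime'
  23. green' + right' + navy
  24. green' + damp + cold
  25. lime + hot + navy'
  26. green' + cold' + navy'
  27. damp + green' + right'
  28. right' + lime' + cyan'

Yes

Try green = 0.
Try cyan = 1.
(lime') alone gives lime = 0.
(cold) alone gives cold = 1.
Try damp = 0.
(right') alone gives right = 0.
Try hot = 1.
No clause remains; navy is free.
A satisfying assignment: lime=0,  damp=0,  navy=0,  hot=1,  cyan=1,  cold=1,  green=0,  right=0.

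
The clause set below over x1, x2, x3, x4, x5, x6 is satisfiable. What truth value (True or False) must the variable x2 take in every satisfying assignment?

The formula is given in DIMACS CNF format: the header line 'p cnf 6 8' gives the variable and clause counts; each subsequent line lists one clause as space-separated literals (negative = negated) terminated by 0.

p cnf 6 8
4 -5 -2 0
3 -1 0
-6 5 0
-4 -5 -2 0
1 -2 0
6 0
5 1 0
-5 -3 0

False

Suppose x2 = True.
(x1) alone gives x1 = True.
(x3) alone gives x3 = True.
(x6) alone gives x6 = True.
(x5) alone gives x5 = True.
That conflicts with the unit clause (¬x5).
So every satisfying assignment has x2 = False.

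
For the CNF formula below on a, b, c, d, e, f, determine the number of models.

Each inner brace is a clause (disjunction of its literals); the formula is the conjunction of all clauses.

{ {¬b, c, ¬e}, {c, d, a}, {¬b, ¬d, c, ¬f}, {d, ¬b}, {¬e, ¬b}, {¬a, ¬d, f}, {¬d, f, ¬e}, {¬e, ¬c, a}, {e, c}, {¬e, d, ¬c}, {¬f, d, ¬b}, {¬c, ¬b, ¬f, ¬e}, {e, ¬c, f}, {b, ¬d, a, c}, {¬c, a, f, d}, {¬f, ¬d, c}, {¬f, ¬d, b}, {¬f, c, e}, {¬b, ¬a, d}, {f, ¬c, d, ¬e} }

6

There are 2^6 = 64 truth assignments over (a, b, c, d, e, f).
Split on b. With b = True, the clauses containing b are satisfied and ¬b drops from the rest; 2 of the 2^5 = 32 assignments to the other variables satisfy what remains.
With b = False, by the same count on the reduced clause set, 4 assignments work.
(One model: a=F, b=F, c=T, d=F, e=F, f=T.)
Total: 2 + 4 = 6.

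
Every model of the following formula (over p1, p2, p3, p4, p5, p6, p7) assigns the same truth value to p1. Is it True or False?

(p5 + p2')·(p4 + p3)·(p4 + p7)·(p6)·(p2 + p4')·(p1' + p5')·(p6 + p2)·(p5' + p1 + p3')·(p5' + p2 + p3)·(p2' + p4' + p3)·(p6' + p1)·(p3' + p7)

Suppose p1 = 0.
From the singleton clause (p6), p6 = 1.
That conflicts with the unit clause (p6').
So every satisfying assignment has p1 = True.

True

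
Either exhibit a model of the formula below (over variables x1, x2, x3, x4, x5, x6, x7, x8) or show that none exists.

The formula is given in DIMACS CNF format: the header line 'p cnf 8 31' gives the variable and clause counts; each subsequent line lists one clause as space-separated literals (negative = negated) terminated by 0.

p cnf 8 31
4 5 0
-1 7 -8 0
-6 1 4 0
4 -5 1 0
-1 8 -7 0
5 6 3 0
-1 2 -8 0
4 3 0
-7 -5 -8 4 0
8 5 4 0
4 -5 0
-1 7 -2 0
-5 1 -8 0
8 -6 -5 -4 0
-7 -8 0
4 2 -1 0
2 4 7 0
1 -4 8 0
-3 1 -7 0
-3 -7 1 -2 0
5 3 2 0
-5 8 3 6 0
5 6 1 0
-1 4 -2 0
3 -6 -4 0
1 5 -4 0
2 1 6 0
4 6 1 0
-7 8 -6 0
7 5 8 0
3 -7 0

Try x4 = True.
Try x7 = False.
Try x1 = True.
The clause (¬x8) is unit, so x8 = False.
The clause (¬x2) is unit, so x2 = False.
The clause (x5) is unit, so x5 = True.
The clause (¬x6) is unit, so x6 = False.
The clause (x3) is unit, so x3 = True.
All clauses are satisfied.

x1: True, x2: False, x3: True, x4: True, x5: True, x6: False, x7: False, x8: False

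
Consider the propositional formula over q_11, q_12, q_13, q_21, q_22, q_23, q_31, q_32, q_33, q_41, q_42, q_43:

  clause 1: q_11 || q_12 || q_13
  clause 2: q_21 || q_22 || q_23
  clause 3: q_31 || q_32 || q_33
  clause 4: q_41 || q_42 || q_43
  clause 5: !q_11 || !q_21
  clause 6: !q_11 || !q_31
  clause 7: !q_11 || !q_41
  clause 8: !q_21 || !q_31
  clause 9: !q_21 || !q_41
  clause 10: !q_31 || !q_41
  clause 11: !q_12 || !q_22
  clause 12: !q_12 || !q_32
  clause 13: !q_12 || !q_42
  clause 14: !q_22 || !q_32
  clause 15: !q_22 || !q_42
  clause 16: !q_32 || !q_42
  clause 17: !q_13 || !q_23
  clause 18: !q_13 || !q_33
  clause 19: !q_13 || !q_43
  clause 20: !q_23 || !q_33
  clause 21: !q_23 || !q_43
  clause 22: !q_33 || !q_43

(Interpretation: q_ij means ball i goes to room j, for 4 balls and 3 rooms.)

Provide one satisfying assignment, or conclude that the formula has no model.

Suppose q_11 = false.
Suppose q_12 = true.
Unit clause (!q_22) forces q_22 = false.
Unit clause (!q_32) forces q_32 = false.
Unit clause (!q_42) forces q_42 = false.
Suppose q_21 = true.
Unit clause (!q_31) forces q_31 = false.
Unit clause (q_33) forces q_33 = true.
Unit clause (!q_41) forces q_41 = false.
Unit clause (q_43) forces q_43 = true.
But (!q_43) is also a unit clause — contradiction.
Undo q_21 and try q_21 = false.
Unit clause (q_23) forces q_23 = true.
Unit clause (!q_13) forces q_13 = false.
Unit clause (!q_33) forces q_33 = false.
Unit clause (q_31) forces q_31 = true.
Unit clause (!q_41) forces q_41 = false.
Unit clause (q_43) forces q_43 = true.
But (!q_43) is also a unit clause — contradiction.
Both values of q_21 lead to a conflict.
Undo q_12 and try q_12 = false.
Unit clause (q_13) forces q_13 = true.
Unit clause (!q_23) forces q_23 = false.
Unit clause (!q_33) forces q_33 = false.
Unit clause (!q_43) forces q_43 = false.
Suppose q_21 = true.
Unit clause (!q_31) forces q_31 = false.
Unit clause (q_32) forces q_32 = true.
Unit clause (!q_41) forces q_41 = false.
Unit clause (q_42) forces q_42 = true.
But (!q_42) is also a unit clause — contradiction.
Undo q_21 and try q_21 = false.
Unit clause (q_22) forces q_22 = true.
Unit clause (!q_32) forces q_32 = false.
Unit clause (q_31) forces q_31 = true.
Unit clause (!q_41) forces q_41 = false.
Unit clause (q_42) forces q_42 = true.
But (!q_42) is also a unit clause — contradiction.
Both values of q_21 lead to a conflict.
Both values of q_12 lead to a conflict.
Undo q_11 and try q_11 = true.
Unit clause (!q_21) forces q_21 = false.
Unit clause (!q_31) forces q_31 = false.
Unit clause (!q_41) forces q_41 = false.
Suppose q_22 = true.
Unit clause (!q_12) forces q_12 = false.
Unit clause (!q_32) forces q_32 = false.
Unit clause (q_33) forces q_33 = true.
Unit clause (!q_42) forces q_42 = false.
Unit clause (q_43) forces q_43 = true.
But (!q_43) is also a unit clause — contradiction.
Undo q_22 and try q_22 = false.
Unit clause (q_23) forces q_23 = true.
Unit clause (!q_13) forces q_13 = false.
Unit clause (!q_33) forces q_33 = false.
Unit clause (q_32) forces q_32 = true.
Unit clause (!q_12) forces q_12 = false.
Unit clause (!q_42) forces q_42 = false.
Unit clause (q_43) forces q_43 = true.
But (!q_43) is also a unit clause — contradiction.
Both values of q_22 lead to a conflict.
Both values of q_11 lead to a conflict.

UNSATISFIABLE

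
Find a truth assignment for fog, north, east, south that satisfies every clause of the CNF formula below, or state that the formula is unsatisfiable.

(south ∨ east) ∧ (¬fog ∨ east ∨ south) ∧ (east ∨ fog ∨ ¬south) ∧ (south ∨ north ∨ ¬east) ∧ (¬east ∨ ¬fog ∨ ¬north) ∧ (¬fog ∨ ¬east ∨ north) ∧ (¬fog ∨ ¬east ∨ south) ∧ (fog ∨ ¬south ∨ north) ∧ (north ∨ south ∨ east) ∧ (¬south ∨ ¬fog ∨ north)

Branch on south: set south = True.
Branch on east: set east = True.
Branch on fog: set fog = False.
Unit clause (north) forces north = True.
All clauses are satisfied.

fog=False; north=True; east=True; south=True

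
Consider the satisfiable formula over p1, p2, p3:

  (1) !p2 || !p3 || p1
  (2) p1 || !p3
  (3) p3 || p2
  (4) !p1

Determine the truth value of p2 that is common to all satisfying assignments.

Suppose p2 = false.
The clause (p3) is unit, so p3 = true.
The clause (p1) is unit, so p1 = true.
But (!p1) is also a unit clause — contradiction.
So every satisfying assignment has p2 = True.

True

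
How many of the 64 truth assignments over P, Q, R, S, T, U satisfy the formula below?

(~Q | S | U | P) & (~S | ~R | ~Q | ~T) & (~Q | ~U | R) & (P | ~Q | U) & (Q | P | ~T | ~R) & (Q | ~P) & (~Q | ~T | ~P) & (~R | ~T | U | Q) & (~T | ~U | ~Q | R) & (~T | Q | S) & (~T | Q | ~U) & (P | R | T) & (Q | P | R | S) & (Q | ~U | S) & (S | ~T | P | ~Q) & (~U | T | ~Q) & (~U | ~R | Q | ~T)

There are 2^6 = 64 truth assignments over (P, Q, R, S, T, U).
Split on P. With P = 1, the clauses containing P are satisfied and ~P drops from the rest; 4 of the 2^5 = 32 assignments to the other variables satisfy what remains.
With P = 0, by the same count on the reduced clause set, 4 assignments work.
(One model: P=F, Q=F, R=F, S=T, T=T, U=F.)
Total: 4 + 4 = 8.

8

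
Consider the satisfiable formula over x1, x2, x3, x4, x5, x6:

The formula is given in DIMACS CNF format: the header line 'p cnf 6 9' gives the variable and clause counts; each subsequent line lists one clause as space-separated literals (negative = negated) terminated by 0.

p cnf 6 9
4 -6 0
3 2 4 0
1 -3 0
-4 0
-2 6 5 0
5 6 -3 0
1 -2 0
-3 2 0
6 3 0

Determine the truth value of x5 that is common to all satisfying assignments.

Suppose x5 = False.
Unit clause (¬x4) forces x4 = False.
Unit clause (¬x6) forces x6 = False.
Unit clause (¬x2) forces x2 = False.
Unit clause (x3) forces x3 = True.
Now (¬x3) is unsatisfied and unit — conflict.
So every satisfying assignment has x5 = True.

True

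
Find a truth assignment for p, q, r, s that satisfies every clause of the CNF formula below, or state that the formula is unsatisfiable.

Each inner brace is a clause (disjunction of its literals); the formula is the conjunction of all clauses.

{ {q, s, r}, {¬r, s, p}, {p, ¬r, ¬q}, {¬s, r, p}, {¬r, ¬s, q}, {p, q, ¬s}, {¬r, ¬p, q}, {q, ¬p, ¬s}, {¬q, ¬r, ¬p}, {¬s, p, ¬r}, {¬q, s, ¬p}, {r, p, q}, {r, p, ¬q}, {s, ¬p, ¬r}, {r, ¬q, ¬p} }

Try q = True.
Try p = True.
From the singleton clause (¬r), r = False.
But (r) is also a unit clause — contradiction.
Undo p and try p = False.
From the singleton clause (¬r), r = False.
But (r) is also a unit clause — contradiction.
Neither p = True nor p = False works.
Undo q and try q = False.
Try s = True.
From the singleton clause (¬r), r = False.
From the singleton clause (p), p = True.
But (¬p) is also a unit clause — contradiction.
Undo s and try s = False.
From the singleton clause (r), r = True.
From the singleton clause (p), p = True.
But (¬p) is also a unit clause — contradiction.
Neither s = True nor s = False works.
Neither q = True nor q = False works.

UNSATISFIABLE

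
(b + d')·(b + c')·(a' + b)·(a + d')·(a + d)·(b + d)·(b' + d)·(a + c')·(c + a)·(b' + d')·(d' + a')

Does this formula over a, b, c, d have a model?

Try b = 1.
(d) alone gives d = 1.
That conflicts with the unit clause (d').
So b must be the other value — set b = 0.
(d') alone gives d = 0.
That conflicts with the unit clause (d).
Neither b = 1 nor b = 0 works.
No assignment satisfies every clause.

No, unsatisfiable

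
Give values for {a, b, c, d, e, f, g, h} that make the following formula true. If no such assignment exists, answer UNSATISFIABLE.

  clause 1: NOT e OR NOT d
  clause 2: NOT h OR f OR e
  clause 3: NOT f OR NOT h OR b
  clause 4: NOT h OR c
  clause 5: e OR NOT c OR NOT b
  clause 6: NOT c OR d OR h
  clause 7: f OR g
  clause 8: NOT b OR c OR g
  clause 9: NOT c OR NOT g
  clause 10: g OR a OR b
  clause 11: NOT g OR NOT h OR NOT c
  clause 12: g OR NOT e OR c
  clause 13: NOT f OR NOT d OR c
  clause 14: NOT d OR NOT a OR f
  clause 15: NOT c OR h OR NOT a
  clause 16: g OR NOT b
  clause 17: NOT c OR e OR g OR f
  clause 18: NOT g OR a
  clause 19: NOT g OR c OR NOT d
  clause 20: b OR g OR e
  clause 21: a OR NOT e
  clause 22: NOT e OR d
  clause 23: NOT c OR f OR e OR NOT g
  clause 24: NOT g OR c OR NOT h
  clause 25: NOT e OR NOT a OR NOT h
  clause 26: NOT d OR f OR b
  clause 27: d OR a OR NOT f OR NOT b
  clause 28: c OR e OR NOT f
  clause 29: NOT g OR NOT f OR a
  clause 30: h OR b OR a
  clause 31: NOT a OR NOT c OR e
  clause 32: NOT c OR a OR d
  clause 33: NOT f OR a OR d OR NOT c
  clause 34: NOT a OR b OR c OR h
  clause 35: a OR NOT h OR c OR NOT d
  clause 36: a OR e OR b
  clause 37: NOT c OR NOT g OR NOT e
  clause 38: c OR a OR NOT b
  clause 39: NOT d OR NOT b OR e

Try e = false.
Try h = false.
Try c = false.
(NOT f) alone gives f = false.
(g) alone gives g = true.
(a) alone gives a = true.
(NOT d) alone gives d = false.
(b) alone gives b = true.
Every clause now holds.

a=true, b=true, c=false, d=false, e=false, f=false, g=true, h=false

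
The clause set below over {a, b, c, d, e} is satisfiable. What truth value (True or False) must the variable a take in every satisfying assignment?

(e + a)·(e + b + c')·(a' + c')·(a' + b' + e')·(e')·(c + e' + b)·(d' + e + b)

True

Suppose a = 0.
(e) alone gives e = 1.
Now (e') is unsatisfied and unit — conflict.
So every satisfying assignment has a = True.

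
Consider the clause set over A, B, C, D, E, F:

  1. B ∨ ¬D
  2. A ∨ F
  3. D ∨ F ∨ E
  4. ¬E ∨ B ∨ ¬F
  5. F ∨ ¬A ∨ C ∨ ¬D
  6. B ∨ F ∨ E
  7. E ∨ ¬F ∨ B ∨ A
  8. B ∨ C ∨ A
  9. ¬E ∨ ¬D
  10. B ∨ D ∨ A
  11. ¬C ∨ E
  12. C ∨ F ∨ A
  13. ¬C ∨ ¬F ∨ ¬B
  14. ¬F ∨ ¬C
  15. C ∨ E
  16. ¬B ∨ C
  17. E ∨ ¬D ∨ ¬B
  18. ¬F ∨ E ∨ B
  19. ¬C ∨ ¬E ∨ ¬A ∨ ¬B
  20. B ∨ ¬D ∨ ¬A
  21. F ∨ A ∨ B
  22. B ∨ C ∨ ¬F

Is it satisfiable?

Suppose B = False.
Unit clause (¬D) forces D = False.
Unit clause (A) forces A = True.
Suppose F = False.
Unit clause (E) forces E = True.
No clause remains; C is free.
A satisfying assignment: A=True, B=False, C=True, D=False, E=True, F=False.

Satisfiable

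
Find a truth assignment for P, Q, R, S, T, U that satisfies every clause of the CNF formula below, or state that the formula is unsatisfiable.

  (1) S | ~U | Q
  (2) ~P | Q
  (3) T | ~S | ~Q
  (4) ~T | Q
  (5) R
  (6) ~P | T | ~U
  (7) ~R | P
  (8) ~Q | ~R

UNSATISFIABLE

The clause (R) is unit, so R = 1.
The clause (P) is unit, so P = 1.
The clause (Q) is unit, so Q = 1.
But (~Q) is also a unit clause — contradiction.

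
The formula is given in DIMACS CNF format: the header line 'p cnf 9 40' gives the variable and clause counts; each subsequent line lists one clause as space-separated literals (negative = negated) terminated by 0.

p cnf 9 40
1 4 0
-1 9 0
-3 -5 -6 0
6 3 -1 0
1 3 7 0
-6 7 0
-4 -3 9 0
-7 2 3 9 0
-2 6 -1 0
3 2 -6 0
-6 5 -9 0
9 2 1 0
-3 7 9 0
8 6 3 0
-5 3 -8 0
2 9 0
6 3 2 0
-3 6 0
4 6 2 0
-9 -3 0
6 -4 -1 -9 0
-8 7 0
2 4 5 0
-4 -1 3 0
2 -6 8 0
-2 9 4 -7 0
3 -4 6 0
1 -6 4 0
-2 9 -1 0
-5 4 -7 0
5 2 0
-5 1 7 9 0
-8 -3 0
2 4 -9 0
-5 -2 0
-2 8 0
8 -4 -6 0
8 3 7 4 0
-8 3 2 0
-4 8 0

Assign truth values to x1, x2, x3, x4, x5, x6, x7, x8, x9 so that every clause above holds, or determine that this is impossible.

x1 ↦ False; x2 ↦ True; x3 ↦ False; x4 ↦ True; x5 ↦ False; x6 ↦ True; x7 ↦ True; x8 ↦ True; x9 ↦ False

Branch on x1: set x1 = False.
From the singleton clause (x4), x4 = True.
From the singleton clause (x8), x8 = True.
From the singleton clause (x7), x7 = True.
From the singleton clause (¬x3), x3 = False.
From the singleton clause (¬x5), x5 = False.
From the singleton clause (x6), x6 = True.
From the singleton clause (x2), x2 = True.
From the singleton clause (¬x9), x9 = False.
This assignment satisfies each clause.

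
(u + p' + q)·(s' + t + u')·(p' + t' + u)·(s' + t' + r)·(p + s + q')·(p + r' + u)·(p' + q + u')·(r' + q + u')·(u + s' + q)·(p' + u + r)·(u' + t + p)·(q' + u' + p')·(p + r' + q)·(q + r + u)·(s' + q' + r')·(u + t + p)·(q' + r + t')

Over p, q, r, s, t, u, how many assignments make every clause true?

There are 2^6 = 64 truth assignments over (p, q, r, s, t, u).
Split on t. With t = 1, the clauses containing t are satisfied and t' drops from the rest; 1 of the 2^5 = 32 assignments to the other variables satisfy what remains.
With t = 0, by the same count on the reduced clause set, 1 assignment works.
Total: 1 + 1 = 2.

2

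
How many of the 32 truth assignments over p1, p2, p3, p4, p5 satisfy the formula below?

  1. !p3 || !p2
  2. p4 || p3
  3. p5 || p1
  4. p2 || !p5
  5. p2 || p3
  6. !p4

1

There are 2^5 = 32 truth assignments over (p1, p2, p3, p4, p5).
Split on p2. With p2 = true, the clauses containing p2 are satisfied and !p2 drops from the rest; 0 of the 2^4 = 16 assignments to the other variables satisfy what remains.
With p2 = false, by the same count on the reduced clause set, 1 assignment works.
Total: 0 + 1 = 1.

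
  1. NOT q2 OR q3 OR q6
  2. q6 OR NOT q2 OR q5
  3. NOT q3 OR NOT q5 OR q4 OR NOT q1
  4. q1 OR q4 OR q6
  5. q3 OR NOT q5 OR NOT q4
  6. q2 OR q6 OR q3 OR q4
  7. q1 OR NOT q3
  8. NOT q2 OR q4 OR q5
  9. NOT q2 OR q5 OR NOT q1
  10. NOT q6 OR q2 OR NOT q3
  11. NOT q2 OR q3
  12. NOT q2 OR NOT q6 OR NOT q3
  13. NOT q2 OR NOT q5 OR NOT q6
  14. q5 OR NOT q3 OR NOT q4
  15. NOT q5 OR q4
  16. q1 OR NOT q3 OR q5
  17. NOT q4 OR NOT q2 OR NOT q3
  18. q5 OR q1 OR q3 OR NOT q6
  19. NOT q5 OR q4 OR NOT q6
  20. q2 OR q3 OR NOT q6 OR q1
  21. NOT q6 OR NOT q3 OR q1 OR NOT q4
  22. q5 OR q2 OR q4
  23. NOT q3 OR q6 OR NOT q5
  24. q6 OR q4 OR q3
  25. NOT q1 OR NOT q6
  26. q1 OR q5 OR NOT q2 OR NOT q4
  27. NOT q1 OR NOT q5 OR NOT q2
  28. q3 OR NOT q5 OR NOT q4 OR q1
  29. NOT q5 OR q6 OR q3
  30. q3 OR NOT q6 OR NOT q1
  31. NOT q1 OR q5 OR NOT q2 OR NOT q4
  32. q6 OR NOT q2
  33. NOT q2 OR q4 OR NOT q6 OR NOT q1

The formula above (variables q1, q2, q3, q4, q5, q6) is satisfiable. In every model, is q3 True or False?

False

Suppose q3 = true.
(q1) alone gives q1 = true.
(NOT q6) alone gives q6 = false.
(NOT q5) alone gives q5 = false.
(NOT q2) alone gives q2 = false.
(NOT q4) alone gives q4 = false.
But (q4) is also a unit clause — contradiction.
So every satisfying assignment has q3 = False.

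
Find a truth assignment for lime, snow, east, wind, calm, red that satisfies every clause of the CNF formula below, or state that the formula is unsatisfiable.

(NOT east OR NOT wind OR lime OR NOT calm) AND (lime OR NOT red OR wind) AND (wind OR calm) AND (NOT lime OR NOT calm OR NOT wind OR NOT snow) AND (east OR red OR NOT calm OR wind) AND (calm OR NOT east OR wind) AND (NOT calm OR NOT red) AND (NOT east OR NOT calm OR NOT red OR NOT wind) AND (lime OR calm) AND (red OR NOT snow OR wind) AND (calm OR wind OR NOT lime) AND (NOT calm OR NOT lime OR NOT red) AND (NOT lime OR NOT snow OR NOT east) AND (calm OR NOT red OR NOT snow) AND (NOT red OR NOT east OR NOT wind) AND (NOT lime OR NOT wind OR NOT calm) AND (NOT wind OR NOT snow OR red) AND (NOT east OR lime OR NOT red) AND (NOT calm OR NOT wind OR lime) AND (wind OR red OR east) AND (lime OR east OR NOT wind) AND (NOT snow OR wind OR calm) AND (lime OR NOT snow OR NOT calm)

lime=false, snow=false, east=true, wind=false, calm=true, red=false

Suppose wind = false.
The clause (calm) is unit, so calm = true.
The clause (NOT red) is unit, so red = false.
The clause (east) is unit, so east = true.
The clause (NOT snow) is unit, so snow = false.
Every clause is now satisfied; lime is unconstrained.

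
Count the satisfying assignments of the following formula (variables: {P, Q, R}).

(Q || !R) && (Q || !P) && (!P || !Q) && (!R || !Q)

There are 2^3 = 8 truth assignments over (P, Q, R).
Check each against the 4 clauses (columns in the order P, Q, R):
  F F F  ✓ satisfies all
  F F T  ✗ fails (Q || !R)
  F T F  ✓ satisfies all
  F T T  ✗ fails (!R || !Q)
  T F F  ✗ fails (Q || !P)
  T F T  ✗ fails (Q || !R)
  T T F  ✗ fails (!P || !Q)
  T T T  ✗ fails (!P || !Q)
2 of the 8 rows are models.

2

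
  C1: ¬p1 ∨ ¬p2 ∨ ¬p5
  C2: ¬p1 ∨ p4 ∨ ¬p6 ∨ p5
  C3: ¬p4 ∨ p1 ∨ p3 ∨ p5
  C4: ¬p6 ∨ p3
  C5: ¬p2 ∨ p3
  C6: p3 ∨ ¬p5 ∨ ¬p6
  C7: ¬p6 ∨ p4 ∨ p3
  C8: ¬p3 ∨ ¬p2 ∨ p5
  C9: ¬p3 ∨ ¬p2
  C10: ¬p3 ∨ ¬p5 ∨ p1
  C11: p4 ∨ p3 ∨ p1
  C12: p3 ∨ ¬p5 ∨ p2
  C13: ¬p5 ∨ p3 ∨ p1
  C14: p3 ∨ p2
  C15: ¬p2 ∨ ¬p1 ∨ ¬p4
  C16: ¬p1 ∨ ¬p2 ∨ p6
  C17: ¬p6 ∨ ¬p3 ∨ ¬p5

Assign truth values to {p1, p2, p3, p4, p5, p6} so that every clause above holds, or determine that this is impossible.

Suppose p6 = False.
Suppose p2 = False.
Unit clause (p3) forces p3 = True.
Suppose p5 = True.
Unit clause (p1) forces p1 = True.
Every clause is now satisfied; p4 is unconstrained.

p1 ↦ True,  p2 ↦ False,  p3 ↦ True,  p4 ↦ False,  p5 ↦ True,  p6 ↦ False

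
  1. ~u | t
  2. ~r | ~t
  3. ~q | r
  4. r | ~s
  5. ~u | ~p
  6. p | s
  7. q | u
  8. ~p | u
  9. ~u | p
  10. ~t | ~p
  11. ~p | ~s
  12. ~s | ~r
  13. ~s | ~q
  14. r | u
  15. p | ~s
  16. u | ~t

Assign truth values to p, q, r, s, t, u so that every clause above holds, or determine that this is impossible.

Case u = 0:
The clause (q) is unit, so q = 1.
The clause (r) is unit, so r = 1.
The clause (~t) is unit, so t = 0.
The clause (~p) is unit, so p = 0.
The clause (s) is unit, so s = 1.
But (~s) is also a unit clause — contradiction.
So u must be the other value — set u = 1.
The clause (t) is unit, so t = 1.
The clause (~r) is unit, so r = 0.
The clause (~q) is unit, so q = 0.
The clause (~s) is unit, so s = 0.
The clause (~p) is unit, so p = 0.
But (p) is also a unit clause — contradiction.
Neither u = 1 nor u = 0 works.

UNSATISFIABLE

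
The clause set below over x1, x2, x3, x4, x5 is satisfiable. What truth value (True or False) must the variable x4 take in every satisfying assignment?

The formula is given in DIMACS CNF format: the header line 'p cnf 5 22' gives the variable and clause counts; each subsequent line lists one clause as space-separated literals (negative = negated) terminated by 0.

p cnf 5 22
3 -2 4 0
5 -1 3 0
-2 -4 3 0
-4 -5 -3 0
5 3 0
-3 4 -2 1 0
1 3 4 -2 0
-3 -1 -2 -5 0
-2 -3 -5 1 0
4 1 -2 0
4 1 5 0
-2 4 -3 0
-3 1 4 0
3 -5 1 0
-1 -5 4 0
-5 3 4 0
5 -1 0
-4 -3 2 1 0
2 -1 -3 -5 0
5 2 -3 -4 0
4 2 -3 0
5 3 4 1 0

Suppose x4 = False.
Try x3 = True.
Unit clause (¬x2) forces x2 = False.
But (x2) is also a unit clause — contradiction.
Undo x3 and try x3 = False.
Unit clause (¬x2) forces x2 = False.
Unit clause (x5) forces x5 = True.
But (¬x5) is also a unit clause — contradiction.
Both values of x3 lead to a conflict.
So every satisfying assignment has x4 = True.

True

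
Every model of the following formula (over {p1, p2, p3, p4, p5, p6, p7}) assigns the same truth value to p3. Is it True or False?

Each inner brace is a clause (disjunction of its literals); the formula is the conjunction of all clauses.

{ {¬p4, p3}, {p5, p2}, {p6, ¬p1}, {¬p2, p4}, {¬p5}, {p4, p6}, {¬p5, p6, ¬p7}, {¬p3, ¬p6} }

True

Suppose p3 = False.
From the singleton clause (¬p4), p4 = False.
From the singleton clause (¬p2), p2 = False.
From the singleton clause (p5), p5 = True.
But (¬p5) is also a unit clause — contradiction.
So every satisfying assignment has p3 = True.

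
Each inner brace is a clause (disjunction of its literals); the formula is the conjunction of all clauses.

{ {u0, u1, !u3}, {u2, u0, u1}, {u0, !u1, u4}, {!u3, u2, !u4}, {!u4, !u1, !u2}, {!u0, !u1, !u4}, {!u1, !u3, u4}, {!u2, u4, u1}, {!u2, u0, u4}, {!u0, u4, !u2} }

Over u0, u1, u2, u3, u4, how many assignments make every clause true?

8

There are 2^5 = 32 truth assignments over (u0, u1, u2, u3, u4).
Split on u0. With u0 = true, the clauses containing u0 are satisfied and !u0 drops from the rest; 6 of the 2^4 = 16 assignments to the other variables satisfy what remains.
With u0 = false, by the same count on the reduced clause set, 2 assignments work.
(One model: u0=F, u1=F, u2=T, u3=F, u4=T.)
Total: 6 + 2 = 8.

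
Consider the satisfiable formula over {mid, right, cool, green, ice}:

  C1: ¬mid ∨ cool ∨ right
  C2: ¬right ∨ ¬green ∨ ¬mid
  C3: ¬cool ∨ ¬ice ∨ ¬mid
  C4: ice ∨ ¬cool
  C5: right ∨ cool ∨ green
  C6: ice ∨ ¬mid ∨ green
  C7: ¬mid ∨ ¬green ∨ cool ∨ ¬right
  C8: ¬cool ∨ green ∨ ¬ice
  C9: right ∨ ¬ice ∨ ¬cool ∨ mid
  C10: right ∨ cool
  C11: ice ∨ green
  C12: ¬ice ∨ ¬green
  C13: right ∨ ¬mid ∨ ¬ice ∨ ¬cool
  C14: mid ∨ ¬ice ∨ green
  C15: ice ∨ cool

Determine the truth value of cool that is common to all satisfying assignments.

Suppose cool = True.
(ice) alone gives ice = True.
(¬mid) alone gives mid = False.
(green) alone gives green = True.
That conflicts with the unit clause (¬green).
So every satisfying assignment has cool = False.

False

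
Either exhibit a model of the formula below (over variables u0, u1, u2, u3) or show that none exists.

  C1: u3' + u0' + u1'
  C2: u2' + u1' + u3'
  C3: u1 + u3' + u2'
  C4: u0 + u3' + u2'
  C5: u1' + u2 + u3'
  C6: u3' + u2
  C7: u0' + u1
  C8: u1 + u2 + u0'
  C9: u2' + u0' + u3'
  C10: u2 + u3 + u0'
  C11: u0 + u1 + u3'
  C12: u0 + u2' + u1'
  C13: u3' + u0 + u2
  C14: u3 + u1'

u0 ↦ 0,  u1 ↦ 0,  u2 ↦ 1,  u3 ↦ 0

Try u3 = 0.
Unit clause (u1') forces u1 = 0.
Unit clause (u0') forces u0 = 0.
Every clause is now satisfied; u2 is unconstrained.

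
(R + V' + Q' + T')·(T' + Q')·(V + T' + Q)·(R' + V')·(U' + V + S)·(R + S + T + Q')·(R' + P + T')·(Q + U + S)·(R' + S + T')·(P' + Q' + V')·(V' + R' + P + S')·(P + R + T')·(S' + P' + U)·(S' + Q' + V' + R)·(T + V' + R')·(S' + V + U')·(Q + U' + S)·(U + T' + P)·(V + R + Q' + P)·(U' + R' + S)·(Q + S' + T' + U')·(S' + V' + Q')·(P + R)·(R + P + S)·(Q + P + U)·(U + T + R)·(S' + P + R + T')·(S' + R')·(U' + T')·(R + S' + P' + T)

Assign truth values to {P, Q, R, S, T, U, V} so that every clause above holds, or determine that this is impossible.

Case T = 0:
Case R = 1:
From the singleton clause (V'), V = 0.
From the singleton clause (S'), S = 0.
From the singleton clause (U'), U = 0.
From the singleton clause (Q), Q = 1.
Every clause is now satisfied; P is unconstrained.

P ↦ 1, Q ↦ 1, R ↦ 1, S ↦ 0, T ↦ 0, U ↦ 0, V ↦ 0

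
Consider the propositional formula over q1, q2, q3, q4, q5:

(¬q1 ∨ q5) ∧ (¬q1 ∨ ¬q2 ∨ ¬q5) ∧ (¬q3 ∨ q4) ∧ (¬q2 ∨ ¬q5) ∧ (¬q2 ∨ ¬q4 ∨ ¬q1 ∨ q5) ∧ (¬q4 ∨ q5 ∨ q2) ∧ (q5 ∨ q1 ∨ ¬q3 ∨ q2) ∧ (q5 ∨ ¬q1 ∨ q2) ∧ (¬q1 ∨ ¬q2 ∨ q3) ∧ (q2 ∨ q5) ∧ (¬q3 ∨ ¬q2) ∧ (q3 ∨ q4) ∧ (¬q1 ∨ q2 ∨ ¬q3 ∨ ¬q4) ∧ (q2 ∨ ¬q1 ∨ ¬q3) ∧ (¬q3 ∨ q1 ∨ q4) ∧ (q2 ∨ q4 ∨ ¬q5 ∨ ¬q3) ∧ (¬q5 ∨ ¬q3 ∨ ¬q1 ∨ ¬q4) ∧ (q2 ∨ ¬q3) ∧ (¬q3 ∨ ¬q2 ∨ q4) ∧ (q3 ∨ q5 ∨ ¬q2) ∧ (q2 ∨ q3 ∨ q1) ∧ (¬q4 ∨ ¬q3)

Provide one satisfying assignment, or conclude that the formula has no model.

q1: True, q2: False, q3: False, q4: True, q5: True

Suppose q1 = True.
The clause (q5) is unit, so q5 = True.
The clause (¬q2) is unit, so q2 = False.
The clause (¬q3) is unit, so q3 = False.
The clause (q4) is unit, so q4 = True.
This assignment satisfies each clause.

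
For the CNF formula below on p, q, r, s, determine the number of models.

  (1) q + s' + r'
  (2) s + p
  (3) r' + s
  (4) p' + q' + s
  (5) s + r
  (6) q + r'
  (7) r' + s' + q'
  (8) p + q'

3

There are 2^4 = 16 truth assignments over (p, q, r, s).
Check each against the 8 clauses (columns in the order p, q, r, s):
  F F F F  ✗ fails (s + p)
  F F F T  ✓ satisfies all
  F F T F  ✗ fails (s + p)
  F F T T  ✗ fails (q + s' + r')
  F T F F  ✗ fails (s + p)
  F T F T  ✗ fails (p + q')
  F T T F  ✗ fails (s + p)
  F T T T  ✗ fails (r' + s' + q')
  T F F F  ✗ fails (s + r)
  T F F T  ✓ satisfies all
  T F T F  ✗ fails (r' + s)
  T F T T  ✗ fails (q + s' + r')
  T T F F  ✗ fails (p' + q' + s)
  T T F T  ✓ satisfies all
  T T T F  ✗ fails (r' + s)
  T T T T  ✗ fails (r' + s' + q')
3 of the 16 rows are models.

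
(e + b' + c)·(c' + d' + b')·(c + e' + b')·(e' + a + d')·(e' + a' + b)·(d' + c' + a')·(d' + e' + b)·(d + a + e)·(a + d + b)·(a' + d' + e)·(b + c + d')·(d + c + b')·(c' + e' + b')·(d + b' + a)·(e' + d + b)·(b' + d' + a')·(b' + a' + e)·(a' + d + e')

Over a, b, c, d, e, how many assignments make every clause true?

3

There are 2^5 = 32 truth assignments over (a, b, c, d, e).
Split on e. With e = 1, the clauses containing e are satisfied and e' drops from the rest; 0 of the 2^4 = 16 assignments to the other variables satisfy what remains.
With e = 0, by the same count on the reduced clause set, 3 assignments work.
Total: 0 + 3 = 3.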